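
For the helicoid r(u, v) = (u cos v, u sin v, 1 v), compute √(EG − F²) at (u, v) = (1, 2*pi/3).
√(EG − F²)|_{(1, 2*pi/3)} = sqrt(2)

E = 1, F = 0, G = u^2 + 1; EG − F² = u^2 + 1; √(EG − F²) = sqrt(u^2 + 1). At the given point: sqrt(2).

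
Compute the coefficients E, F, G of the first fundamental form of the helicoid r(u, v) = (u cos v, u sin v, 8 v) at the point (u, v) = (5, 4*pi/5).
E = 1;  F = 0;  G = 89

Partials: r_u = (cos(v), sin(v), 0), r_v = (-u*sin(v), u*cos(v), 8). As functions of (u, v):
  E = r_u · r_u = 1,
  F = r_u · r_v = 0,
  G = r_v · r_v = u^2 + 64.
Evaluating at (u, v) = (5, 4*pi/5): E = 1, F = 0, G = 89.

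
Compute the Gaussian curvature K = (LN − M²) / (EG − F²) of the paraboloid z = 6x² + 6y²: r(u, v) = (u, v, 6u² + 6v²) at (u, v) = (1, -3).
K = 144/2076481

Coefficients of the first fundamental form: E = 144*u^2 + 1, F = 144*u*v, G = 144*v^2 + 1.
Coefficients of the second fundamental form: L = 12/sqrt(144*u^2 + 144*v^2 + 1), M = 0, N = 12/sqrt(144*u^2 + 144*v^2 + 1).
Assemble K = (LN − M²)/(EG − F²) = 144/(20736*u^4 + 41472*u^2*v^2 + 288*u^2 + 20736*v^4 + 288*v^2 + 1). At (u, v) = (1, -3): K = 144/2076481.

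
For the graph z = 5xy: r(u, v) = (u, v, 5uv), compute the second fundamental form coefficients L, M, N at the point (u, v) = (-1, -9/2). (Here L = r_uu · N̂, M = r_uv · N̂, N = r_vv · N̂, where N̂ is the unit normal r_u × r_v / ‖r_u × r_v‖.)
L = 0;  M = 10*sqrt(2129)/2129;  N = 0

Compute the unit normal N̂(u, v) = (-5*v/sqrt(25*u^2 + 25*v^2 + 1), -5*u/sqrt(25*u^2 + 25*v^2 + 1), 1/sqrt(25*u^2 + 25*v^2 + 1)), and the second partials r_uu, r_uv, r_vv. Take dot products:
  L(u, v) = r_uu · N̂ = 0,
  M(u, v) = r_uv · N̂ = 5/sqrt(25*u^2 + 25*v^2 + 1),
  N(u, v) = r_vv · N̂ = 0.
Evaluating at (u, v) = (-1, -9/2):
  L = 0, M = 10*sqrt(2129)/2129, N = 0.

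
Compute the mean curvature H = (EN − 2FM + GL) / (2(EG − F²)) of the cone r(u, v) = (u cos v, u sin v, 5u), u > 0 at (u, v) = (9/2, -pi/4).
H = 5*sqrt(26)/234

With E = 26, F = 0, G = u^2, L = 0, M = 0, N = 5*sqrt(26)*u^2/(26*Abs(u)), assemble
  H = (EN − 2FM + GL) / (2(EG − F²)) = 5*sqrt(26)/(52*Abs(u)).
At (u, v) = (9/2, -pi/4): H = 5*sqrt(26)/234.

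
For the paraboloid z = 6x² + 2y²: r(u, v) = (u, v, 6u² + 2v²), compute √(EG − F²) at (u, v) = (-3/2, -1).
√(EG − F²)|_{(-3/2, -1)} = sqrt(341)

E = 144*u^2 + 1, F = 48*u*v, G = 16*v^2 + 1; EG − F² = 144*u^2 + 16*v^2 + 1; √(EG − F²) = sqrt(144*u^2 + 16*v^2 + 1). At the given point: sqrt(341).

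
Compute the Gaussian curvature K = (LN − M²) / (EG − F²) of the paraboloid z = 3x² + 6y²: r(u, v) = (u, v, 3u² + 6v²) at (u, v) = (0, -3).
K = 72/1682209

Coefficients of the first fundamental form: E = 36*u^2 + 1, F = 72*u*v, G = 144*v^2 + 1.
Coefficients of the second fundamental form: L = 6/sqrt(36*u^2 + 144*v^2 + 1), M = 0, N = 12/sqrt(36*u^2 + 144*v^2 + 1).
Assemble K = (LN − M²)/(EG − F²) = 72/(1296*u^4 + 10368*u^2*v^2 + 72*u^2 + 20736*v^4 + 288*v^2 + 1). At (u, v) = (0, -3): K = 72/1682209.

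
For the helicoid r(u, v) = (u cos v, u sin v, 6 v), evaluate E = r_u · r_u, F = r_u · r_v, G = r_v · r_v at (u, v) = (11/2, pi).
E = 1;  F = 0;  G = 265/4

Partials: r_u = (cos(v), sin(v), 0), r_v = (-u*sin(v), u*cos(v), 6). As functions of (u, v):
  E = r_u · r_u = 1,
  F = r_u · r_v = 0,
  G = r_v · r_v = u^2 + 36.
Evaluating at (u, v) = (11/2, pi): E = 1, F = 0, G = 265/4.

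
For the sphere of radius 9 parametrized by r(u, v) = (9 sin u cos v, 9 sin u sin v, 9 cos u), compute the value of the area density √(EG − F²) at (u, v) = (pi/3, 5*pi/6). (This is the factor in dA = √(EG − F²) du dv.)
√(EG − F²)|_{(pi/3, 5*pi/6)} = 81*sqrt(3)/2

E = 81, F = 0, G = 81*sin(u)^2, so EG − F² = 6561*sin(u)^2. Taking the positive square root: √(EG − F²) = 81*Abs(sin(u)). At (u, v) = (pi/3, 5*pi/6): 81*sqrt(3)/2.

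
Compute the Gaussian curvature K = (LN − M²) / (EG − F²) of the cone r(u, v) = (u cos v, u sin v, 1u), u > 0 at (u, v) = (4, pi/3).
K = 0

Coefficients of the first fundamental form: E = 2, F = 0, G = u^2.
Coefficients of the second fundamental form: L = 0, M = 0, N = sqrt(2)*u^2/(2*Abs(u)).
Assemble K = (LN − M²)/(EG − F²) = 0. At (u, v) = (4, pi/3): K = 0.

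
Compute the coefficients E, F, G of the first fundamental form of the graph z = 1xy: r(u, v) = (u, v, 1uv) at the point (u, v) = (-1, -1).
E = 2;  F = 1;  G = 2

Partials: r_u = (1, 0, v), r_v = (0, 1, u). As functions of (u, v):
  E = r_u · r_u = v^2 + 1,
  F = r_u · r_v = u*v,
  G = r_v · r_v = u^2 + 1.
Evaluating at (u, v) = (-1, -1): E = 2, F = 1, G = 2.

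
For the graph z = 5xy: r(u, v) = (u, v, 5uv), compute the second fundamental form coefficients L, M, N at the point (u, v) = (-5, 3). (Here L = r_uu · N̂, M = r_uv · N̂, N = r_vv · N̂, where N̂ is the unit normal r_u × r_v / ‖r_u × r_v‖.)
L = 0;  M = 5*sqrt(851)/851;  N = 0

Compute the unit normal N̂(u, v) = (-5*v/sqrt(25*u^2 + 25*v^2 + 1), -5*u/sqrt(25*u^2 + 25*v^2 + 1), 1/sqrt(25*u^2 + 25*v^2 + 1)), and the second partials r_uu, r_uv, r_vv. Take dot products:
  L(u, v) = r_uu · N̂ = 0,
  M(u, v) = r_uv · N̂ = 5/sqrt(25*u^2 + 25*v^2 + 1),
  N(u, v) = r_vv · N̂ = 0.
Evaluating at (u, v) = (-5, 3):
  L = 0, M = 5*sqrt(851)/851, N = 0.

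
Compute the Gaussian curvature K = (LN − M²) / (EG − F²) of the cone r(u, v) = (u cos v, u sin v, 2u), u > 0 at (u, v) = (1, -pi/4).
K = 0

Coefficients of the first fundamental form: E = 5, F = 0, G = u^2.
Coefficients of the second fundamental form: L = 0, M = 0, N = 2*sqrt(5)*u^2/(5*Abs(u)).
Assemble K = (LN − M²)/(EG − F²) = 0. At (u, v) = (1, -pi/4): K = 0.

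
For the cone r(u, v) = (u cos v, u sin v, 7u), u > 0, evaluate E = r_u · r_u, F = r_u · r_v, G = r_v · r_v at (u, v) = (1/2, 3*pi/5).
E = 50;  F = 0;  G = 1/4

Partials: r_u = (cos(v), sin(v), 7), r_v = (-u*sin(v), u*cos(v), 0). As functions of (u, v):
  E = r_u · r_u = 50,
  F = r_u · r_v = 0,
  G = r_v · r_v = u^2.
Evaluating at (u, v) = (1/2, 3*pi/5): E = 50, F = 0, G = 1/4.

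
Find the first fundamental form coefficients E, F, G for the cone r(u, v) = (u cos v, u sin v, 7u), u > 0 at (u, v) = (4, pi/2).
E = 50;  F = 0;  G = 16

Partials: r_u = (cos(v), sin(v), 7), r_v = (-u*sin(v), u*cos(v), 0). As functions of (u, v):
  E = r_u · r_u = 50,
  F = r_u · r_v = 0,
  G = r_v · r_v = u^2.
Evaluating at (u, v) = (4, pi/2): E = 50, F = 0, G = 16.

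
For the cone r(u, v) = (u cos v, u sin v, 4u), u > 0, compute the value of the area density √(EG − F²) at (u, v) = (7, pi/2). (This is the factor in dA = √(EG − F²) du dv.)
√(EG − F²)|_{(7, pi/2)} = 7*sqrt(17)

E = 17, F = 0, G = u^2, so EG − F² = 17*u^2. Taking the positive square root: √(EG − F²) = sqrt(17)*Abs(u). At (u, v) = (7, pi/2): 7*sqrt(17).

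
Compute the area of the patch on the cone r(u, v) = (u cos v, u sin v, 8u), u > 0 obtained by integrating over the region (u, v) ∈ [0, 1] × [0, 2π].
Area = sqrt(65)*pi

Area = ∫∫ √(EG − F²) du dv with √(EG − F²) = sqrt(65)*Abs(u). Integrating over [0, 1] × [0, 2π] gives sqrt(65)*pi.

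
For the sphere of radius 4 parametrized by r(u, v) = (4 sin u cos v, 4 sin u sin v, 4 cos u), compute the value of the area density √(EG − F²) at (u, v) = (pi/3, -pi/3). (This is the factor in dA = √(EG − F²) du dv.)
√(EG − F²)|_{(pi/3, -pi/3)} = 8*sqrt(3)

E = 16, F = 0, G = 16*sin(u)^2, so EG − F² = 256*sin(u)^2. Taking the positive square root: √(EG − F²) = 16*Abs(sin(u)). At (u, v) = (pi/3, -pi/3): 8*sqrt(3).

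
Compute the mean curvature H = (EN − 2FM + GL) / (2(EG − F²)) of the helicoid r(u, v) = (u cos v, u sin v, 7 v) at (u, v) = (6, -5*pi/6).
H = 0

With E = 1, F = 0, G = u^2 + 49, L = 0, M = -7/sqrt(u^2 + 49), N = 0, assemble
  H = (EN − 2FM + GL) / (2(EG − F²)) = 0.
At (u, v) = (6, -5*pi/6): H = 0.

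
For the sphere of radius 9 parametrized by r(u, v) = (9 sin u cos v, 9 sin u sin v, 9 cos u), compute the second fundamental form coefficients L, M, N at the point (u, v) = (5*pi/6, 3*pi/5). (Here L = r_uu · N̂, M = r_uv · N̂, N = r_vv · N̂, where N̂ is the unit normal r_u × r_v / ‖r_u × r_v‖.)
L = -9;  M = 0;  N = -9/4

Compute the unit normal N̂(u, v) = (sin(u)^2*cos(v)/Abs(sin(u)), sin(u)^2*sin(v)/Abs(sin(u)), sin(2*u)/(2*Abs(sin(u)))), and the second partials r_uu, r_uv, r_vv. Take dot products:
  L(u, v) = r_uu · N̂ = -9*sin(u)/Abs(sin(u)),
  M(u, v) = r_uv · N̂ = 0,
  N(u, v) = r_vv · N̂ = -9*sin(u)^3/Abs(sin(u)).
Evaluating at (u, v) = (5*pi/6, 3*pi/5):
  L = -9, M = 0, N = -9/4.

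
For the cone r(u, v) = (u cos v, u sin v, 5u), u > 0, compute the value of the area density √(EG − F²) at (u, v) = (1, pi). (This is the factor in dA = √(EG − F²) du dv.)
√(EG − F²)|_{(1, pi)} = sqrt(26)

E = 26, F = 0, G = u^2, so EG − F² = 26*u^2. Taking the positive square root: √(EG − F²) = sqrt(26)*Abs(u). At (u, v) = (1, pi): sqrt(26).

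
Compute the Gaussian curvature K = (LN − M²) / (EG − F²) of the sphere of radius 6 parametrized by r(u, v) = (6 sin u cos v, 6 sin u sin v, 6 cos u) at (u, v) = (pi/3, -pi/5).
K = 1/36

Coefficients of the first fundamental form: E = 36, F = 0, G = 36*sin(u)^2.
Coefficients of the second fundamental form: L = -6*sin(u)/Abs(sin(u)), M = 0, N = -6*sin(u)^3/Abs(sin(u)).
Assemble K = (LN − M²)/(EG − F²) = 1/36. At (u, v) = (pi/3, -pi/5): K = 1/36.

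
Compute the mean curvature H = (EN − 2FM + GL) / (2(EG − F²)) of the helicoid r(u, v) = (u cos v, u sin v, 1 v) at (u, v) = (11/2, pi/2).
H = 0

With E = 1, F = 0, G = u^2 + 1, L = 0, M = -1/sqrt(u^2 + 1), N = 0, assemble
  H = (EN − 2FM + GL) / (2(EG − F²)) = 0.
At (u, v) = (11/2, pi/2): H = 0.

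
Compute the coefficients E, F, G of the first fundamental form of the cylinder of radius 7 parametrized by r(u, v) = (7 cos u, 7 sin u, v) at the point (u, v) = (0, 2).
E = 49;  F = 0;  G = 1

Partials: r_u = (-7*sin(u), 7*cos(u), 0), r_v = (0, 0, 1). As functions of (u, v):
  E = r_u · r_u = 49,
  F = r_u · r_v = 0,
  G = r_v · r_v = 1.
Evaluating at (u, v) = (0, 2): E = 49, F = 0, G = 1.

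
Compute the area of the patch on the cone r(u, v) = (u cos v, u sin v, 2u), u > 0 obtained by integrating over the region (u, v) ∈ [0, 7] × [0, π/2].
Area = 49*sqrt(5)*pi/4

Area = ∫∫ √(EG − F²) du dv with √(EG − F²) = sqrt(5)*Abs(u). Integrating over [0, 7] × [0, π/2] gives 49*sqrt(5)*pi/4.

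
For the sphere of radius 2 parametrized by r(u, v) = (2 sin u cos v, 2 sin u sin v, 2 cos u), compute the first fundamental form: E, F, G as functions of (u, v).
E = 4;  F = 0;  G = 4*sin(u)^2

Compute partials: r_u = (2*cos(u)*cos(v), 2*sin(v)*cos(u), -2*sin(u)), r_v = (-2*sin(u)*sin(v), 2*sin(u)*cos(v), 0). Then
  E = r_u · r_u = 4,
  F = r_u · r_v = 0,
  G = r_v · r_v = 4*sin(u)^2.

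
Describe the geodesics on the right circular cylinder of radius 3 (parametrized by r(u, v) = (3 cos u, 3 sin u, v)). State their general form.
The cylinder is flat (K = 0) and locally isometric to the plane via the development (u, v) ↦ (3 u, v). Geodesics are the pre-images of straight lines: circles (v constant), vertical lines (u constant), and helices (v = c · u + d) for constants c, d.

A right cylinder has E = 3², F = 0, G = 1, so EG − F² = 3², and L = −3, M = N = 0, giving K = (LN − M²)/(EG − F²) = 0 everywhere. A flat surface is locally isometric to the Euclidean plane via the map (u, v) ↦ (3 u, v). Straight lines in the (x̃, ỹ) plane pull back to: (a) horizontal circles (v = const), (b) vertical generators (u = const), and (c) helices (3 u tan θ = v, i.e. v = c · u + d).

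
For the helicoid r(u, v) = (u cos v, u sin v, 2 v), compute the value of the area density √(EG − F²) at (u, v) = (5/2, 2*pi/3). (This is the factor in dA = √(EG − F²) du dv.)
√(EG − F²)|_{(5/2, 2*pi/3)} = sqrt(41)/2

E = 1, F = 0, G = u^2 + 4, so EG − F² = u^2 + 4. Taking the positive square root: √(EG − F²) = sqrt(u^2 + 4). At (u, v) = (5/2, 2*pi/3): sqrt(41)/2.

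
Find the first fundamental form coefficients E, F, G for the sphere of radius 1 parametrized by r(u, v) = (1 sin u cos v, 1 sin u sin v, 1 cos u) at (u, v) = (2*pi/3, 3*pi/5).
E = 1;  F = 0;  G = 3/4

Partials: r_u = (cos(u)*cos(v), sin(v)*cos(u), -sin(u)), r_v = (-sin(u)*sin(v), sin(u)*cos(v), 0). As functions of (u, v):
  E = r_u · r_u = 1,
  F = r_u · r_v = 0,
  G = r_v · r_v = sin(u)^2.
Evaluating at (u, v) = (2*pi/3, 3*pi/5): E = 1, F = 0, G = 3/4.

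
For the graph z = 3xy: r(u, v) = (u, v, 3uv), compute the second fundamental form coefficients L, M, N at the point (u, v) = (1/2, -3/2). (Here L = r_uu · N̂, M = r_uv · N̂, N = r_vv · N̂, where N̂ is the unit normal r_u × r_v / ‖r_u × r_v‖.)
L = 0;  M = 3*sqrt(94)/47;  N = 0

Compute the unit normal N̂(u, v) = (-3*v/sqrt(9*u^2 + 9*v^2 + 1), -3*u/sqrt(9*u^2 + 9*v^2 + 1), 1/sqrt(9*u^2 + 9*v^2 + 1)), and the second partials r_uu, r_uv, r_vv. Take dot products:
  L(u, v) = r_uu · N̂ = 0,
  M(u, v) = r_uv · N̂ = 3/sqrt(9*u^2 + 9*v^2 + 1),
  N(u, v) = r_vv · N̂ = 0.
Evaluating at (u, v) = (1/2, -3/2):
  L = 0, M = 3*sqrt(94)/47, N = 0.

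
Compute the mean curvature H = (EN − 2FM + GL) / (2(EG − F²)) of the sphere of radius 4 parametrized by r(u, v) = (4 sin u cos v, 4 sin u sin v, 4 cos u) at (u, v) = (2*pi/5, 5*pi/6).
H = -1/4

With E = 16, F = 0, G = 16*sin(u)^2, L = -4*sin(u)/Abs(sin(u)), M = 0, N = -4*sin(u)^3/Abs(sin(u)), assemble
  H = (EN − 2FM + GL) / (2(EG − F²)) = -sin(u)/(4*Abs(sin(u))).
At (u, v) = (2*pi/5, 5*pi/6): H = -1/4.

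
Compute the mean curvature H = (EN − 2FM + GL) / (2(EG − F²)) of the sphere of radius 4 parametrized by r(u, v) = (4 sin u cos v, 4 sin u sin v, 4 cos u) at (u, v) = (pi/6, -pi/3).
H = -1/4

With E = 16, F = 0, G = 16*sin(u)^2, L = -4*sin(u)/Abs(sin(u)), M = 0, N = -4*sin(u)^3/Abs(sin(u)), assemble
  H = (EN − 2FM + GL) / (2(EG − F²)) = -sin(u)/(4*Abs(sin(u))).
At (u, v) = (pi/6, -pi/3): H = -1/4.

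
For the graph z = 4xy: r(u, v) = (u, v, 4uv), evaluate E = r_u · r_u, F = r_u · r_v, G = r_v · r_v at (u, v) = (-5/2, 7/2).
E = 197;  F = -140;  G = 101

Partials: r_u = (1, 0, 4*v), r_v = (0, 1, 4*u). As functions of (u, v):
  E = r_u · r_u = 16*v^2 + 1,
  F = r_u · r_v = 16*u*v,
  G = r_v · r_v = 16*u^2 + 1.
Evaluating at (u, v) = (-5/2, 7/2): E = 197, F = -140, G = 101.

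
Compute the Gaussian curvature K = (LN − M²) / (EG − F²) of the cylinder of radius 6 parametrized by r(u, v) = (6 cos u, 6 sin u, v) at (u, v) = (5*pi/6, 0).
K = 0

Coefficients of the first fundamental form: E = 36, F = 0, G = 1.
Coefficients of the second fundamental form: L = -6, M = 0, N = 0.
Assemble K = (LN − M²)/(EG − F²) = 0. At (u, v) = (5*pi/6, 0): K = 0.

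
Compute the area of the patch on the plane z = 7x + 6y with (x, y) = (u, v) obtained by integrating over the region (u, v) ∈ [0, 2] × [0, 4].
Area = 8*sqrt(86)

Area = ∫∫ √(EG − F²) du dv with √(EG − F²) = sqrt(86). Integrating over [0, 2] × [0, 4] gives 8*sqrt(86).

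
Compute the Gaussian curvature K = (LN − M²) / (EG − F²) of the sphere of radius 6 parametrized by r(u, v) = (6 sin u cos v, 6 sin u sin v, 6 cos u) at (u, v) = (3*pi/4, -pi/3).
K = 1/36

Coefficients of the first fundamental form: E = 36, F = 0, G = 36*sin(u)^2.
Coefficients of the second fundamental form: L = -6*sin(u)/Abs(sin(u)), M = 0, N = -6*sin(u)^3/Abs(sin(u)).
Assemble K = (LN − M²)/(EG − F²) = 1/36. At (u, v) = (3*pi/4, -pi/3): K = 1/36.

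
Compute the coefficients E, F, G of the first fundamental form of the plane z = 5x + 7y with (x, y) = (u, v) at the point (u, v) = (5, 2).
E = 26;  F = 35;  G = 50

Partials: r_u = (1, 0, 5), r_v = (0, 1, 7). As functions of (u, v):
  E = r_u · r_u = 26,
  F = r_u · r_v = 35,
  G = r_v · r_v = 50.
Evaluating at (u, v) = (5, 2): E = 26, F = 35, G = 50.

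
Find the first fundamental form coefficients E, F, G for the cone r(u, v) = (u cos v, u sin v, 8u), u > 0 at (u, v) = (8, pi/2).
E = 65;  F = 0;  G = 64

Partials: r_u = (cos(v), sin(v), 8), r_v = (-u*sin(v), u*cos(v), 0). As functions of (u, v):
  E = r_u · r_u = 65,
  F = r_u · r_v = 0,
  G = r_v · r_v = u^2.
Evaluating at (u, v) = (8, pi/2): E = 65, F = 0, G = 64.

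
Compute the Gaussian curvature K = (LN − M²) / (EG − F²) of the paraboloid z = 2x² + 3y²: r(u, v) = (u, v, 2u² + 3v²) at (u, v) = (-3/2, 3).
K = 24/130321

Coefficients of the first fundamental form: E = 16*u^2 + 1, F = 24*u*v, G = 36*v^2 + 1.
Coefficients of the second fundamental form: L = 4/sqrt(16*u^2 + 36*v^2 + 1), M = 0, N = 6/sqrt(16*u^2 + 36*v^2 + 1).
Assemble K = (LN − M²)/(EG − F²) = 24/(256*u^4 + 1152*u^2*v^2 + 32*u^2 + 1296*v^4 + 72*v^2 + 1). At (u, v) = (-3/2, 3): K = 24/130321.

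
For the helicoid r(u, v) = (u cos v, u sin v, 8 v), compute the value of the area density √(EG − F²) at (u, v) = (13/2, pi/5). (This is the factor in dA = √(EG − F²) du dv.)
√(EG − F²)|_{(13/2, pi/5)} = 5*sqrt(17)/2

E = 1, F = 0, G = u^2 + 64, so EG − F² = u^2 + 64. Taking the positive square root: √(EG − F²) = sqrt(u^2 + 64). At (u, v) = (13/2, pi/5): 5*sqrt(17)/2.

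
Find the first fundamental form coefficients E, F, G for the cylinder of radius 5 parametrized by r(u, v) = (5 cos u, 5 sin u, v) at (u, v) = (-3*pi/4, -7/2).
E = 25;  F = 0;  G = 1

Partials: r_u = (-5*sin(u), 5*cos(u), 0), r_v = (0, 0, 1). As functions of (u, v):
  E = r_u · r_u = 25,
  F = r_u · r_v = 0,
  G = r_v · r_v = 1.
Evaluating at (u, v) = (-3*pi/4, -7/2): E = 25, F = 0, G = 1.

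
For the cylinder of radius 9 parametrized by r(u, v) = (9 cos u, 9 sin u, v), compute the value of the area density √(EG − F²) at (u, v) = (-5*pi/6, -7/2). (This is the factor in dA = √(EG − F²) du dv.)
√(EG − F²)|_{(-5*pi/6, -7/2)} = 9

E = 81, F = 0, G = 1, so EG − F² = 81. Taking the positive square root: √(EG − F²) = 9. At (u, v) = (-5*pi/6, -7/2): 9.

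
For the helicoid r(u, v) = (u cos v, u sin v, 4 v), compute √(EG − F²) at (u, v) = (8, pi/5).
√(EG − F²)|_{(8, pi/5)} = 4*sqrt(5)

E = 1, F = 0, G = u^2 + 16; EG − F² = u^2 + 16; √(EG − F²) = sqrt(u^2 + 16). At the given point: 4*sqrt(5).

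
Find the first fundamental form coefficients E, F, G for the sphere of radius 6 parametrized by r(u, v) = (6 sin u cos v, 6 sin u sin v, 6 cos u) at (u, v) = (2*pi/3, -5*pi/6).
E = 36;  F = 0;  G = 27

Partials: r_u = (6*cos(u)*cos(v), 6*sin(v)*cos(u), -6*sin(u)), r_v = (-6*sin(u)*sin(v), 6*sin(u)*cos(v), 0). As functions of (u, v):
  E = r_u · r_u = 36,
  F = r_u · r_v = 0,
  G = r_v · r_v = 36*sin(u)^2.
Evaluating at (u, v) = (2*pi/3, -5*pi/6): E = 36, F = 0, G = 27.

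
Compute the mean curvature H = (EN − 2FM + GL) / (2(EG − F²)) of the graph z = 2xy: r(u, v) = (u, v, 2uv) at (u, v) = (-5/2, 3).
H = 15*sqrt(62)/961

With E = 4*v^2 + 1, F = 4*u*v, G = 4*u^2 + 1, L = 0, M = 2/sqrt(4*u^2 + 4*v^2 + 1), N = 0, assemble
  H = (EN − 2FM + GL) / (2(EG − F²)) = -8*u*v/(4*u^2 + 4*v^2 + 1)^(3/2).
At (u, v) = (-5/2, 3): H = 15*sqrt(62)/961.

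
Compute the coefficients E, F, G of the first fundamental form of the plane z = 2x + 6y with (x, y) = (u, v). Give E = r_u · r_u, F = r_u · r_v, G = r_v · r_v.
E = 5;  F = 12;  G = 37

Compute partials: r_u = (1, 0, 2), r_v = (0, 1, 6). Then
  E = r_u · r_u = 5,
  F = r_u · r_v = 12,
  G = r_v · r_v = 37.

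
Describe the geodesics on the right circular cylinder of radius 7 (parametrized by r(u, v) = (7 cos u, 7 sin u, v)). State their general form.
The cylinder is flat (K = 0) and locally isometric to the plane via the development (u, v) ↦ (7 u, v). Geodesics are the pre-images of straight lines: circles (v constant), vertical lines (u constant), and helices (v = c · u + d) for constants c, d.

A right cylinder has E = 7², F = 0, G = 1, so EG − F² = 7², and L = −7, M = N = 0, giving K = (LN − M²)/(EG − F²) = 0 everywhere. A flat surface is locally isometric to the Euclidean plane via the map (u, v) ↦ (7 u, v). Straight lines in the (x̃, ỹ) plane pull back to: (a) horizontal circles (v = const), (b) vertical generators (u = const), and (c) helices (7 u tan θ = v, i.e. v = c · u + d).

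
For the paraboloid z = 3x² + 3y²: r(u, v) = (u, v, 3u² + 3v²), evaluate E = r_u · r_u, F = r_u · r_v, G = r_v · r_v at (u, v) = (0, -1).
E = 1;  F = 0;  G = 37

Partials: r_u = (1, 0, 6*u), r_v = (0, 1, 6*v). As functions of (u, v):
  E = r_u · r_u = 36*u^2 + 1,
  F = r_u · r_v = 36*u*v,
  G = r_v · r_v = 36*v^2 + 1.
Evaluating at (u, v) = (0, -1): E = 1, F = 0, G = 37.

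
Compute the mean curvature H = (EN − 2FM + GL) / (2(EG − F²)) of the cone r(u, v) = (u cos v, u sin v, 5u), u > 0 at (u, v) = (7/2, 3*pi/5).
H = 5*sqrt(26)/182

With E = 26, F = 0, G = u^2, L = 0, M = 0, N = 5*sqrt(26)*u^2/(26*Abs(u)), assemble
  H = (EN − 2FM + GL) / (2(EG − F²)) = 5*sqrt(26)/(52*Abs(u)).
At (u, v) = (7/2, 3*pi/5): H = 5*sqrt(26)/182.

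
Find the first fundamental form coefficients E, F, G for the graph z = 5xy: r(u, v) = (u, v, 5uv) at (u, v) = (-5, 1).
E = 26;  F = -125;  G = 626

Partials: r_u = (1, 0, 5*v), r_v = (0, 1, 5*u). As functions of (u, v):
  E = r_u · r_u = 25*v^2 + 1,
  F = r_u · r_v = 25*u*v,
  G = r_v · r_v = 25*u^2 + 1.
Evaluating at (u, v) = (-5, 1): E = 26, F = -125, G = 626.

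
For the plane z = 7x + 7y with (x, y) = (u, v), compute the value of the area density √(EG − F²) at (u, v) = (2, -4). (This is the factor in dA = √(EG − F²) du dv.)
√(EG − F²)|_{(2, -4)} = 3*sqrt(11)

E = 50, F = 49, G = 50, so EG − F² = 99. Taking the positive square root: √(EG − F²) = 3*sqrt(11). At (u, v) = (2, -4): 3*sqrt(11).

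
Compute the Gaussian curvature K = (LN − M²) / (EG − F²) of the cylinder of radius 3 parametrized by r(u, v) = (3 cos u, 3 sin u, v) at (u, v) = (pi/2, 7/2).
K = 0

Coefficients of the first fundamental form: E = 9, F = 0, G = 1.
Coefficients of the second fundamental form: L = -3, M = 0, N = 0.
Assemble K = (LN − M²)/(EG − F²) = 0. At (u, v) = (pi/2, 7/2): K = 0.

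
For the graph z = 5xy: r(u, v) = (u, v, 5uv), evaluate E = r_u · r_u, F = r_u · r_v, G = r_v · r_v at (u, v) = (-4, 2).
E = 101;  F = -200;  G = 401

Partials: r_u = (1, 0, 5*v), r_v = (0, 1, 5*u). As functions of (u, v):
  E = r_u · r_u = 25*v^2 + 1,
  F = r_u · r_v = 25*u*v,
  G = r_v · r_v = 25*u^2 + 1.
Evaluating at (u, v) = (-4, 2): E = 101, F = -200, G = 401.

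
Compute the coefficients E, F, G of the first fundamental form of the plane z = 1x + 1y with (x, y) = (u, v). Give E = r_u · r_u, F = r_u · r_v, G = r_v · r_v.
E = 2;  F = 1;  G = 2

Compute partials: r_u = (1, 0, 1), r_v = (0, 1, 1). Then
  E = r_u · r_u = 2,
  F = r_u · r_v = 1,
  G = r_v · r_v = 2.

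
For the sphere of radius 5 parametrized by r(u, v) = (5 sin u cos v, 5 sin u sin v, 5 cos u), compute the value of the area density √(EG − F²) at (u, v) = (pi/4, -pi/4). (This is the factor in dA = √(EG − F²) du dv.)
√(EG − F²)|_{(pi/4, -pi/4)} = 25*sqrt(2)/2

E = 25, F = 0, G = 25*sin(u)^2, so EG − F² = 625*sin(u)^2. Taking the positive square root: √(EG − F²) = 25*Abs(sin(u)). At (u, v) = (pi/4, -pi/4): 25*sqrt(2)/2.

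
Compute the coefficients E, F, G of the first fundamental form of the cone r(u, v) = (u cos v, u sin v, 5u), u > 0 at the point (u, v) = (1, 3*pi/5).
E = 26;  F = 0;  G = 1

Partials: r_u = (cos(v), sin(v), 5), r_v = (-u*sin(v), u*cos(v), 0). As functions of (u, v):
  E = r_u · r_u = 26,
  F = r_u · r_v = 0,
  G = r_v · r_v = u^2.
Evaluating at (u, v) = (1, 3*pi/5): E = 26, F = 0, G = 1.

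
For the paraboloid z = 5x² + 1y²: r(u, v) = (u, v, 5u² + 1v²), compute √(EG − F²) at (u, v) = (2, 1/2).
√(EG − F²)|_{(2, 1/2)} = sqrt(402)

E = 100*u^2 + 1, F = 20*u*v, G = 4*v^2 + 1; EG − F² = 100*u^2 + 4*v^2 + 1; √(EG − F²) = sqrt(100*u^2 + 4*v^2 + 1). At the given point: sqrt(402).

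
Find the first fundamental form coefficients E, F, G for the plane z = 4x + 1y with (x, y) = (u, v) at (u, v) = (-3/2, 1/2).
E = 17;  F = 4;  G = 2

Partials: r_u = (1, 0, 4), r_v = (0, 1, 1). As functions of (u, v):
  E = r_u · r_u = 17,
  F = r_u · r_v = 4,
  G = r_v · r_v = 2.
Evaluating at (u, v) = (-3/2, 1/2): E = 17, F = 4, G = 2.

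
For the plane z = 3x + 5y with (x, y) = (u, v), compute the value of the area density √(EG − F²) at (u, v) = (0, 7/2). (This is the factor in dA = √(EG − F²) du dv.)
√(EG − F²)|_{(0, 7/2)} = sqrt(35)

E = 10, F = 15, G = 26, so EG − F² = 35. Taking the positive square root: √(EG − F²) = sqrt(35). At (u, v) = (0, 7/2): sqrt(35).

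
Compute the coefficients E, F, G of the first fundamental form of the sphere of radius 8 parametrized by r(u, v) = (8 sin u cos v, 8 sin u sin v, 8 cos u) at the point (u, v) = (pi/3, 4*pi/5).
E = 64;  F = 0;  G = 48

Partials: r_u = (8*cos(u)*cos(v), 8*sin(v)*cos(u), -8*sin(u)), r_v = (-8*sin(u)*sin(v), 8*sin(u)*cos(v), 0). As functions of (u, v):
  E = r_u · r_u = 64,
  F = r_u · r_v = 0,
  G = r_v · r_v = 64*sin(u)^2.
Evaluating at (u, v) = (pi/3, 4*pi/5): E = 64, F = 0, G = 48.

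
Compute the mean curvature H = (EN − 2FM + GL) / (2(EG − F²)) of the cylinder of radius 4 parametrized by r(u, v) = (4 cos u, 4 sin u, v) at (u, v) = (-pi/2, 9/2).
H = -1/8

With E = 16, F = 0, G = 1, L = -4, M = 0, N = 0, assemble
  H = (EN − 2FM + GL) / (2(EG − F²)) = -1/8.
At (u, v) = (-pi/2, 9/2): H = -1/8.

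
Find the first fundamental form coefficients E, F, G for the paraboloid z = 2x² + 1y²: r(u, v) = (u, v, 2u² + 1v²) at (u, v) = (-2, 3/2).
E = 65;  F = -24;  G = 10

Partials: r_u = (1, 0, 4*u), r_v = (0, 1, 2*v). As functions of (u, v):
  E = r_u · r_u = 16*u^2 + 1,
  F = r_u · r_v = 8*u*v,
  G = r_v · r_v = 4*v^2 + 1.
Evaluating at (u, v) = (-2, 3/2): E = 65, F = -24, G = 10.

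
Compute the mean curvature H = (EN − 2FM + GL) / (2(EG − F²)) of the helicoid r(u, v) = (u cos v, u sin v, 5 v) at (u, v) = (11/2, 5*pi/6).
H = 0

With E = 1, F = 0, G = u^2 + 25, L = 0, M = -5/sqrt(u^2 + 25), N = 0, assemble
  H = (EN − 2FM + GL) / (2(EG − F²)) = 0.
At (u, v) = (11/2, 5*pi/6): H = 0.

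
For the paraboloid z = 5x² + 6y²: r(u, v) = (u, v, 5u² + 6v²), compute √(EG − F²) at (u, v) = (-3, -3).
√(EG − F²)|_{(-3, -3)} = 13*sqrt(13)

E = 100*u^2 + 1, F = 120*u*v, G = 144*v^2 + 1; EG − F² = 100*u^2 + 144*v^2 + 1; √(EG − F²) = sqrt(100*u^2 + 144*v^2 + 1). At the given point: 13*sqrt(13).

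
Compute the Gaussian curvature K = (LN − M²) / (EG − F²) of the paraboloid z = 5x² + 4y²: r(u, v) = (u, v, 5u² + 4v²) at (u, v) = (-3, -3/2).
K = 16/218405

Coefficients of the first fundamental form: E = 100*u^2 + 1, F = 80*u*v, G = 64*v^2 + 1.
Coefficients of the second fundamental form: L = 10/sqrt(100*u^2 + 64*v^2 + 1), M = 0, N = 8/sqrt(100*u^2 + 64*v^2 + 1).
Assemble K = (LN − M²)/(EG − F²) = 80/(10000*u^4 + 12800*u^2*v^2 + 200*u^2 + 4096*v^4 + 128*v^2 + 1). At (u, v) = (-3, -3/2): K = 16/218405.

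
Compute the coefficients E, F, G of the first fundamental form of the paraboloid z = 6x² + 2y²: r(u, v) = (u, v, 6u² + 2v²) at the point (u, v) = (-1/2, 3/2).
E = 37;  F = -36;  G = 37

Partials: r_u = (1, 0, 12*u), r_v = (0, 1, 4*v). As functions of (u, v):
  E = r_u · r_u = 144*u^2 + 1,
  F = r_u · r_v = 48*u*v,
  G = r_v · r_v = 16*v^2 + 1.
Evaluating at (u, v) = (-1/2, 3/2): E = 37, F = -36, G = 37.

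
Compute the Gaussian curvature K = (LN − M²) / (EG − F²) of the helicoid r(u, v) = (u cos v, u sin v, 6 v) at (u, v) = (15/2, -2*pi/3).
K = -64/15129

Coefficients of the first fundamental form: E = 1, F = 0, G = u^2 + 36.
Coefficients of the second fundamental form: L = 0, M = -6/sqrt(u^2 + 36), N = 0.
Assemble K = (LN − M²)/(EG − F²) = -36/(u^2 + 36)^2. At (u, v) = (15/2, -2*pi/3): K = -64/15129.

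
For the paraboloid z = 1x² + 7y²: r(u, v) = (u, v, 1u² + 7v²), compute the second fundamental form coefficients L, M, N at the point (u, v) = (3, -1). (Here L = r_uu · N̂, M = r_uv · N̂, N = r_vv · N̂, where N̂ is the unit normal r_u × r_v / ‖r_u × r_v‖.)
L = 2*sqrt(233)/233;  M = 0;  N = 14*sqrt(233)/233

Compute the unit normal N̂(u, v) = (-2*u/sqrt(4*u^2 + 196*v^2 + 1), -14*v/sqrt(4*u^2 + 196*v^2 + 1), 1/sqrt(4*u^2 + 196*v^2 + 1)), and the second partials r_uu, r_uv, r_vv. Take dot products:
  L(u, v) = r_uu · N̂ = 2/sqrt(4*u^2 + 196*v^2 + 1),
  M(u, v) = r_uv · N̂ = 0,
  N(u, v) = r_vv · N̂ = 14/sqrt(4*u^2 + 196*v^2 + 1).
Evaluating at (u, v) = (3, -1):
  L = 2*sqrt(233)/233, M = 0, N = 14*sqrt(233)/233.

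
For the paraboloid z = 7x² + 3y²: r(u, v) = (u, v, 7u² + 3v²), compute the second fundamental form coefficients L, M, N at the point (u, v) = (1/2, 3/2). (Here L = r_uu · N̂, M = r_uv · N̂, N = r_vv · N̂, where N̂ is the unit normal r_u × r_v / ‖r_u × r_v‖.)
L = 14*sqrt(131)/131;  M = 0;  N = 6*sqrt(131)/131

Compute the unit normal N̂(u, v) = (-14*u/sqrt(196*u^2 + 36*v^2 + 1), -6*v/sqrt(196*u^2 + 36*v^2 + 1), 1/sqrt(196*u^2 + 36*v^2 + 1)), and the second partials r_uu, r_uv, r_vv. Take dot products:
  L(u, v) = r_uu · N̂ = 14/sqrt(196*u^2 + 36*v^2 + 1),
  M(u, v) = r_uv · N̂ = 0,
  N(u, v) = r_vv · N̂ = 6/sqrt(196*u^2 + 36*v^2 + 1).
Evaluating at (u, v) = (1/2, 3/2):
  L = 14*sqrt(131)/131, M = 0, N = 6*sqrt(131)/131.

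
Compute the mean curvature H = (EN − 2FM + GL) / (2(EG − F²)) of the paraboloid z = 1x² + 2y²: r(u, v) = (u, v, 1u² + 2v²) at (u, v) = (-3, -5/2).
H = 175*sqrt(137)/18769

With E = 4*u^2 + 1, F = 8*u*v, G = 16*v^2 + 1, L = 2/sqrt(4*u^2 + 16*v^2 + 1), M = 0, N = 4/sqrt(4*u^2 + 16*v^2 + 1), assemble
  H = (EN − 2FM + GL) / (2(EG − F²)) = (8*u^2 + 16*v^2 + 3)/(4*u^2 + 16*v^2 + 1)^(3/2).
At (u, v) = (-3, -5/2): H = 175*sqrt(137)/18769.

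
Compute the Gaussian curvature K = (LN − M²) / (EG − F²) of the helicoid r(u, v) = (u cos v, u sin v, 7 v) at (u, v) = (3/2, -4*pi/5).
K = -784/42025

Coefficients of the first fundamental form: E = 1, F = 0, G = u^2 + 49.
Coefficients of the second fundamental form: L = 0, M = -7/sqrt(u^2 + 49), N = 0.
Assemble K = (LN − M²)/(EG − F²) = -49/(u^2 + 49)^2. At (u, v) = (3/2, -4*pi/5): K = -784/42025.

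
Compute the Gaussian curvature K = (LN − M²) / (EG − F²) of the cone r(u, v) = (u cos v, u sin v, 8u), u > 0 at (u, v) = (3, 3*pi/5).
K = 0

Coefficients of the first fundamental form: E = 65, F = 0, G = u^2.
Coefficients of the second fundamental form: L = 0, M = 0, N = 8*sqrt(65)*u^2/(65*Abs(u)).
Assemble K = (LN − M²)/(EG − F²) = 0. At (u, v) = (3, 3*pi/5): K = 0.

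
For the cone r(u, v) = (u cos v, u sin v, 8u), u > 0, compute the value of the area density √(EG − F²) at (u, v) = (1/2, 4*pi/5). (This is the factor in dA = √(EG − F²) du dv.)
√(EG − F²)|_{(1/2, 4*pi/5)} = sqrt(65)/2

E = 65, F = 0, G = u^2, so EG − F² = 65*u^2. Taking the positive square root: √(EG − F²) = sqrt(65)*Abs(u). At (u, v) = (1/2, 4*pi/5): sqrt(65)/2.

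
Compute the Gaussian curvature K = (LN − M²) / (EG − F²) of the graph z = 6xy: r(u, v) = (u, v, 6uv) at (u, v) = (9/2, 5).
K = -9/664225

Coefficients of the first fundamental form: E = 36*v^2 + 1, F = 36*u*v, G = 36*u^2 + 1.
Coefficients of the second fundamental form: L = 0, M = 6/sqrt(36*u^2 + 36*v^2 + 1), N = 0.
Assemble K = (LN − M²)/(EG − F²) = -36/(1296*u^4 + 2592*u^2*v^2 + 72*u^2 + 1296*v^4 + 72*v^2 + 1). At (u, v) = (9/2, 5): K = -9/664225.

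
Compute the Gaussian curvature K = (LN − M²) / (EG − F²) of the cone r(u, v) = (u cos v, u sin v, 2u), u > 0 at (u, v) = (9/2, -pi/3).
K = 0

Coefficients of the first fundamental form: E = 5, F = 0, G = u^2.
Coefficients of the second fundamental form: L = 0, M = 0, N = 2*sqrt(5)*u^2/(5*Abs(u)).
Assemble K = (LN − M²)/(EG − F²) = 0. At (u, v) = (9/2, -pi/3): K = 0.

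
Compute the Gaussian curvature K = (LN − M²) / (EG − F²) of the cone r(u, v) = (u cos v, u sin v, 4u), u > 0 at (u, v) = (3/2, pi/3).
K = 0

Coefficients of the first fundamental form: E = 17, F = 0, G = u^2.
Coefficients of the second fundamental form: L = 0, M = 0, N = 4*sqrt(17)*u^2/(17*Abs(u)).
Assemble K = (LN − M²)/(EG − F²) = 0. At (u, v) = (3/2, pi/3): K = 0.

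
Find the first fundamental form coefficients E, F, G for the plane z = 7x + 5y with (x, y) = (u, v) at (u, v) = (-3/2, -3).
E = 50;  F = 35;  G = 26

Partials: r_u = (1, 0, 7), r_v = (0, 1, 5). As functions of (u, v):
  E = r_u · r_u = 50,
  F = r_u · r_v = 35,
  G = r_v · r_v = 26.
Evaluating at (u, v) = (-3/2, -3): E = 50, F = 35, G = 26.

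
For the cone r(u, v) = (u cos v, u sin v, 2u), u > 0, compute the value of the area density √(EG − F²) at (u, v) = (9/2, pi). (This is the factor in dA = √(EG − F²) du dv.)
√(EG − F²)|_{(9/2, pi)} = 9*sqrt(5)/2

E = 5, F = 0, G = u^2, so EG − F² = 5*u^2. Taking the positive square root: √(EG − F²) = sqrt(5)*Abs(u). At (u, v) = (9/2, pi): 9*sqrt(5)/2.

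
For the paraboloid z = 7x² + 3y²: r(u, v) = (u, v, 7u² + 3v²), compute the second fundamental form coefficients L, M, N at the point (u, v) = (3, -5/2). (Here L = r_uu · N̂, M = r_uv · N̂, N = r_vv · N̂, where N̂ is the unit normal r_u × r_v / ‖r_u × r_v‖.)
L = 7*sqrt(1990)/995;  M = 0;  N = 3*sqrt(1990)/995

Compute the unit normal N̂(u, v) = (-14*u/sqrt(196*u^2 + 36*v^2 + 1), -6*v/sqrt(196*u^2 + 36*v^2 + 1), 1/sqrt(196*u^2 + 36*v^2 + 1)), and the second partials r_uu, r_uv, r_vv. Take dot products:
  L(u, v) = r_uu · N̂ = 14/sqrt(196*u^2 + 36*v^2 + 1),
  M(u, v) = r_uv · N̂ = 0,
  N(u, v) = r_vv · N̂ = 6/sqrt(196*u^2 + 36*v^2 + 1).
Evaluating at (u, v) = (3, -5/2):
  L = 7*sqrt(1990)/995, M = 0, N = 3*sqrt(1990)/995.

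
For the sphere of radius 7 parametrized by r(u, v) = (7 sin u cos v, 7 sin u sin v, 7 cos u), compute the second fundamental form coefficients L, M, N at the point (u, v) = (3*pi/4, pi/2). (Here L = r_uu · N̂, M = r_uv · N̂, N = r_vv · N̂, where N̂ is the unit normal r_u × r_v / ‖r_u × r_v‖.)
L = -7;  M = 0;  N = -7/2

Compute the unit normal N̂(u, v) = (sin(u)^2*cos(v)/Abs(sin(u)), sin(u)^2*sin(v)/Abs(sin(u)), sin(2*u)/(2*Abs(sin(u)))), and the second partials r_uu, r_uv, r_vv. Take dot products:
  L(u, v) = r_uu · N̂ = -7*sin(u)/Abs(sin(u)),
  M(u, v) = r_uv · N̂ = 0,
  N(u, v) = r_vv · N̂ = -7*sin(u)^3/Abs(sin(u)).
Evaluating at (u, v) = (3*pi/4, pi/2):
  L = -7, M = 0, N = -7/2.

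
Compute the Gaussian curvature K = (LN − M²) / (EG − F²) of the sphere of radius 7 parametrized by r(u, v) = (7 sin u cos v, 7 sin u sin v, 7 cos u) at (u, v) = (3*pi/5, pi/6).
K = 1/49

Coefficients of the first fundamental form: E = 49, F = 0, G = 49*sin(u)^2.
Coefficients of the second fundamental form: L = -7*sin(u)/Abs(sin(u)), M = 0, N = -7*sin(u)^3/Abs(sin(u)).
Assemble K = (LN − M²)/(EG − F²) = 1/49. At (u, v) = (3*pi/5, pi/6): K = 1/49.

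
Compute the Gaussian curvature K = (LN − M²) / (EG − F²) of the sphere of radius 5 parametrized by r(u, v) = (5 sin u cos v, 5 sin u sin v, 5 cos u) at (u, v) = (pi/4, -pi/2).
K = 1/25

Coefficients of the first fundamental form: E = 25, F = 0, G = 25*sin(u)^2.
Coefficients of the second fundamental form: L = -5*sin(u)/Abs(sin(u)), M = 0, N = -5*sin(u)^3/Abs(sin(u)).
Assemble K = (LN − M²)/(EG − F²) = 1/25. At (u, v) = (pi/4, -pi/2): K = 1/25.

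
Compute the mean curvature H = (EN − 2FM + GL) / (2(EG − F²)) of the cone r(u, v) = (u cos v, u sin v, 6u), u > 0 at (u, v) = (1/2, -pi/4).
H = 6*sqrt(37)/37

With E = 37, F = 0, G = u^2, L = 0, M = 0, N = 6*sqrt(37)*u^2/(37*Abs(u)), assemble
  H = (EN − 2FM + GL) / (2(EG − F²)) = 3*sqrt(37)/(37*Abs(u)).
At (u, v) = (1/2, -pi/4): H = 6*sqrt(37)/37.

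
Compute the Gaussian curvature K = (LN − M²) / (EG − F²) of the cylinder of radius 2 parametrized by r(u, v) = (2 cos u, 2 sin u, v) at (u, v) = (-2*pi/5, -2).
K = 0

Coefficients of the first fundamental form: E = 4, F = 0, G = 1.
Coefficients of the second fundamental form: L = -2, M = 0, N = 0.
Assemble K = (LN − M²)/(EG − F²) = 0. At (u, v) = (-2*pi/5, -2): K = 0.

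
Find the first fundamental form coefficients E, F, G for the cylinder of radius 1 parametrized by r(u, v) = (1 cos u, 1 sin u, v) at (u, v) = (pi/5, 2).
E = 1;  F = 0;  G = 1

Partials: r_u = (-sin(u), cos(u), 0), r_v = (0, 0, 1). As functions of (u, v):
  E = r_u · r_u = 1,
  F = r_u · r_v = 0,
  G = r_v · r_v = 1.
Evaluating at (u, v) = (pi/5, 2): E = 1, F = 0, G = 1.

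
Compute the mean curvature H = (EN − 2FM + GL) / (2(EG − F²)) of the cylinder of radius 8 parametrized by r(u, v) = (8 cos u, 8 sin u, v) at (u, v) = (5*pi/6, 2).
H = -1/16

With E = 64, F = 0, G = 1, L = -8, M = 0, N = 0, assemble
  H = (EN − 2FM + GL) / (2(EG − F²)) = -1/16.
At (u, v) = (5*pi/6, 2): H = -1/16.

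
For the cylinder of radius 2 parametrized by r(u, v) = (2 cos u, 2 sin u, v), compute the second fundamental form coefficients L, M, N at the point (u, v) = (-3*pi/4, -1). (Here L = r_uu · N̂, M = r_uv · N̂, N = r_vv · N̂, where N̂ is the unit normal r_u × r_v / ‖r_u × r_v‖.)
L = -2;  M = 0;  N = 0

Compute the unit normal N̂(u, v) = (cos(u), sin(u), 0), and the second partials r_uu, r_uv, r_vv. Take dot products:
  L(u, v) = r_uu · N̂ = -2,
  M(u, v) = r_uv · N̂ = 0,
  N(u, v) = r_vv · N̂ = 0.
Evaluating at (u, v) = (-3*pi/4, -1):
  L = -2, M = 0, N = 0.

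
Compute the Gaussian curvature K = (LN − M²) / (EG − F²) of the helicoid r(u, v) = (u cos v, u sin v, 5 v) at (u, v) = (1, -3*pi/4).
K = -25/676

Coefficients of the first fundamental form: E = 1, F = 0, G = u^2 + 25.
Coefficients of the second fundamental form: L = 0, M = -5/sqrt(u^2 + 25), N = 0.
Assemble K = (LN − M²)/(EG − F²) = -25/(u^2 + 25)^2. At (u, v) = (1, -3*pi/4): K = -25/676.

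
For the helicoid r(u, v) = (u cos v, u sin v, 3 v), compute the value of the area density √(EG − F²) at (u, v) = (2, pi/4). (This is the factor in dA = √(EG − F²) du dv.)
√(EG − F²)|_{(2, pi/4)} = sqrt(13)

E = 1, F = 0, G = u^2 + 9, so EG − F² = u^2 + 9. Taking the positive square root: √(EG − F²) = sqrt(u^2 + 9). At (u, v) = (2, pi/4): sqrt(13).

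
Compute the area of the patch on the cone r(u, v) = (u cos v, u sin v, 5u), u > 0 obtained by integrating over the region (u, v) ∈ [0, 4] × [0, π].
Area = 8*sqrt(26)*pi

Area = ∫∫ √(EG − F²) du dv with √(EG − F²) = sqrt(26)*Abs(u). Integrating over [0, 4] × [0, π] gives 8*sqrt(26)*pi.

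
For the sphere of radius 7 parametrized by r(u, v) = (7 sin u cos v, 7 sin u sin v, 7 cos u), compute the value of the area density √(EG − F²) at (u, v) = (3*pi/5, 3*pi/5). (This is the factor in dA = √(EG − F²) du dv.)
√(EG − F²)|_{(3*pi/5, 3*pi/5)} = 49*sqrt(2*sqrt(5) + 10)/4

E = 49, F = 0, G = 49*sin(u)^2, so EG − F² = 2401*sin(u)^2. Taking the positive square root: √(EG − F²) = 49*Abs(sin(u)). At (u, v) = (3*pi/5, 3*pi/5): 49*sqrt(2*sqrt(5) + 10)/4.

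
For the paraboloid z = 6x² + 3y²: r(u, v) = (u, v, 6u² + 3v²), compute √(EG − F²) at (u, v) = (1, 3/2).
√(EG − F²)|_{(1, 3/2)} = sqrt(226)

E = 144*u^2 + 1, F = 72*u*v, G = 36*v^2 + 1; EG − F² = 144*u^2 + 36*v^2 + 1; √(EG − F²) = sqrt(144*u^2 + 36*v^2 + 1). At the given point: sqrt(226).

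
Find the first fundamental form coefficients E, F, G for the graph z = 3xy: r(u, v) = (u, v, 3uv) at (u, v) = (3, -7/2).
E = 445/4;  F = -189/2;  G = 82

Partials: r_u = (1, 0, 3*v), r_v = (0, 1, 3*u). As functions of (u, v):
  E = r_u · r_u = 9*v^2 + 1,
  F = r_u · r_v = 9*u*v,
  G = r_v · r_v = 9*u^2 + 1.
Evaluating at (u, v) = (3, -7/2): E = 445/4, F = -189/2, G = 82.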